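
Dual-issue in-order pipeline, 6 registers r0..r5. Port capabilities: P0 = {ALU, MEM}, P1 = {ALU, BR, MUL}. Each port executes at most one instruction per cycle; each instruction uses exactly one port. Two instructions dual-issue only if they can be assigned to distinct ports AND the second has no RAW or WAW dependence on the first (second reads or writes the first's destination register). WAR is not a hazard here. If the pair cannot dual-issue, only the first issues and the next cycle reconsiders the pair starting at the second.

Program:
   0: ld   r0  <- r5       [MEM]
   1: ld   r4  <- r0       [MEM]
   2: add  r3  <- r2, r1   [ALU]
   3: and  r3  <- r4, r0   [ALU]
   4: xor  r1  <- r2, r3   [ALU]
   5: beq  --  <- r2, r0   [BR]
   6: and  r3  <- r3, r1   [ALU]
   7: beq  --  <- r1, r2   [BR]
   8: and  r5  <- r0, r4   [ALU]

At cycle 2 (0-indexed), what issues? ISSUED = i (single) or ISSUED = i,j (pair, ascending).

ISSUED = 3

  cy0 -> i0 (ld) no-port MEM/MEM
  cy1 -> i1/i2 (ld+add) pair
  cy2 -> i3 (and) RAW r3
  cy3 -> i4/i5 (xor+beq) pair
  cy4 -> i6/i7 (and+beq) pair
  cy5 -> i8 (and) tail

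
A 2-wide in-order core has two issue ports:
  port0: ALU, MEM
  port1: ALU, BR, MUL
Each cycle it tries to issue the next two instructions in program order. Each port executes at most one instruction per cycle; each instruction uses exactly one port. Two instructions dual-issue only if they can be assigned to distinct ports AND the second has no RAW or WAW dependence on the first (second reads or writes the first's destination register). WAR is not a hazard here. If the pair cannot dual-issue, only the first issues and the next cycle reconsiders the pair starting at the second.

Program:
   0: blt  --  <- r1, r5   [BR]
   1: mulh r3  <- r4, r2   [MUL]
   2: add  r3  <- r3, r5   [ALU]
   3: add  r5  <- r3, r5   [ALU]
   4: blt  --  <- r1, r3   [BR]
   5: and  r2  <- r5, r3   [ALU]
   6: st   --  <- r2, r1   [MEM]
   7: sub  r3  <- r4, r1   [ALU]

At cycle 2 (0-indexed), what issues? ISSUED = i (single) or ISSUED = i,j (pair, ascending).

0. blt.BR @i0  | no-port BR/MUL
1. mulh.MUL @i1  | RAW+WAW r3
2. add.ALU @i2  | RAW r3
3. add.ALU;blt.BR @i3+i4  | dual
4. and.ALU @i5  | RAW r2
5. st.MEM;sub.ALU @i6+i7  | dual

ISSUED = 2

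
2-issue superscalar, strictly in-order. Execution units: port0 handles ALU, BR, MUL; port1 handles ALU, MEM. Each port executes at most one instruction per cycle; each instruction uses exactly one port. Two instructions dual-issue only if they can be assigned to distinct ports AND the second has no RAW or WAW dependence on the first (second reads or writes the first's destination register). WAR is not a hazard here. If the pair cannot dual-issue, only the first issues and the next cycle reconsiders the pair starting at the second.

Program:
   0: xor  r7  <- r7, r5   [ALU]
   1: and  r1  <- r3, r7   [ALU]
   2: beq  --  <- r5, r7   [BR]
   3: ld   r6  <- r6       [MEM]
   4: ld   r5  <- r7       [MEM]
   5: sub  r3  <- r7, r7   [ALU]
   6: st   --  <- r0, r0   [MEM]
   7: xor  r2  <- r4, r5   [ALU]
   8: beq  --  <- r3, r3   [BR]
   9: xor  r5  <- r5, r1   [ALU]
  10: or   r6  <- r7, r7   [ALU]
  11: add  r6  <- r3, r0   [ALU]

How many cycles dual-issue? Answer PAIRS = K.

t=0 i0:xor.ALU ; RAW r7
t=1 i1+i2:and.ALU/beq.BR ; dual
t=2 i3:ld.MEM ; no-port MEM/MEM
t=3 i4+i5:ld.MEM/sub.ALU ; dual
t=4 i6+i7:st.MEM/xor.ALU ; dual
t=5 i8+i9:beq.BR/xor.ALU ; dual
t=6 i10:or.ALU ; WAW r6
t=7 i11:add.ALU ; tail

PAIRS = 4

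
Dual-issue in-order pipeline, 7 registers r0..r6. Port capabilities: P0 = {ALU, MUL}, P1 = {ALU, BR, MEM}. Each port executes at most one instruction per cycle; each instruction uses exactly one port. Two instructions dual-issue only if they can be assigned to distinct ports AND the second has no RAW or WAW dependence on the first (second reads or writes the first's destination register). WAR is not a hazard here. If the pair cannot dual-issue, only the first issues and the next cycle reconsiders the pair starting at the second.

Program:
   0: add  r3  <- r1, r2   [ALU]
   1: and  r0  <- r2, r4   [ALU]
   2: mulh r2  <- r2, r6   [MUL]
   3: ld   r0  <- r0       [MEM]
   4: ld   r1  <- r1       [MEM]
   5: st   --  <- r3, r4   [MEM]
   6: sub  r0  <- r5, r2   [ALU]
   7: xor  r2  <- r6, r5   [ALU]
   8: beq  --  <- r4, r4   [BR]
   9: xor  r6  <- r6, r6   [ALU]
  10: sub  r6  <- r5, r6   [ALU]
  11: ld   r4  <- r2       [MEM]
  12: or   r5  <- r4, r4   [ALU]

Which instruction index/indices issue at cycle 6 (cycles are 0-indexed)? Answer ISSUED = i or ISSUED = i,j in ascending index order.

0. add.ALU+and.ALU @i0+i1  | 2-wide
1. mulh.MUL+ld.MEM @i2+i3  | 2-wide
2. ld.MEM @i4  | no-port MEM/MEM
3. st.MEM+sub.ALU @i5+i6  | 2-wide
4. xor.ALU+beq.BR @i7+i8  | 2-wide
5. xor.ALU @i9  | RAW+WAW r6
6. sub.ALU+ld.MEM @i10+i11  | 2-wide
7. or.ALU @i12  | tail

ISSUED = 10,11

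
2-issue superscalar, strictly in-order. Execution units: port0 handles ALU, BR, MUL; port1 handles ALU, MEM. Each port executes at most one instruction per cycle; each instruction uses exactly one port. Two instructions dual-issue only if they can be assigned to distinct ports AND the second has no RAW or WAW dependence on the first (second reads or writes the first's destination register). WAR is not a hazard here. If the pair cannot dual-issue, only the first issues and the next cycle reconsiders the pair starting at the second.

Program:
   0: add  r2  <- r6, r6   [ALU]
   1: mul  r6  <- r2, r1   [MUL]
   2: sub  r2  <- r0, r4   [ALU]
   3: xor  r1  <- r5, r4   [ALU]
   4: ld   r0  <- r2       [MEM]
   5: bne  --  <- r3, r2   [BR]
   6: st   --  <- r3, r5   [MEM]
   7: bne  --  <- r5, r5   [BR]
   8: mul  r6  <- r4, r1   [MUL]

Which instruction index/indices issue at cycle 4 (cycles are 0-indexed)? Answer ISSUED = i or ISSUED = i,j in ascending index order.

ISSUED = 7

t=0 i0:add ; RAW r2
t=1 i1+i2:mul;sub ; dual
t=2 i3+i4:xor;ld ; dual
t=3 i5+i6:bne;st ; dual
t=4 i7:bne ; no-port BR/MUL
t=5 i8:mul ; tail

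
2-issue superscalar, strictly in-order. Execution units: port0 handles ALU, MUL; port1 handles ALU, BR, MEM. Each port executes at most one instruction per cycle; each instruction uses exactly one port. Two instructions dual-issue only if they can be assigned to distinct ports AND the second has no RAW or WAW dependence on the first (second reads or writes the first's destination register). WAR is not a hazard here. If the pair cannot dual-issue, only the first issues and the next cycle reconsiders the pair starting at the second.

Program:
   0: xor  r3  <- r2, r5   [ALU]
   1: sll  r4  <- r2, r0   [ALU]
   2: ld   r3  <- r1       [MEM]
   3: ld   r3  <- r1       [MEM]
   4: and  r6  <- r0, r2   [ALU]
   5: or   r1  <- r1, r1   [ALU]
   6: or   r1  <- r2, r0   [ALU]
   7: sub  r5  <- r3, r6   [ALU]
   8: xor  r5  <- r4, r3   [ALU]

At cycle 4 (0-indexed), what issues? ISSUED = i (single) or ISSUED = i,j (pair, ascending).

t=0 i0&i1:xor.ALU+sll.ALU ; pair
t=1 i2:ld.MEM ; no-port MEM/MEM
t=2 i3&i4:ld.MEM+and.ALU ; pair
t=3 i5:or.ALU ; WAW r1
t=4 i6&i7:or.ALU+sub.ALU ; pair
t=5 i8:xor.ALU ; tail

ISSUED = 6,7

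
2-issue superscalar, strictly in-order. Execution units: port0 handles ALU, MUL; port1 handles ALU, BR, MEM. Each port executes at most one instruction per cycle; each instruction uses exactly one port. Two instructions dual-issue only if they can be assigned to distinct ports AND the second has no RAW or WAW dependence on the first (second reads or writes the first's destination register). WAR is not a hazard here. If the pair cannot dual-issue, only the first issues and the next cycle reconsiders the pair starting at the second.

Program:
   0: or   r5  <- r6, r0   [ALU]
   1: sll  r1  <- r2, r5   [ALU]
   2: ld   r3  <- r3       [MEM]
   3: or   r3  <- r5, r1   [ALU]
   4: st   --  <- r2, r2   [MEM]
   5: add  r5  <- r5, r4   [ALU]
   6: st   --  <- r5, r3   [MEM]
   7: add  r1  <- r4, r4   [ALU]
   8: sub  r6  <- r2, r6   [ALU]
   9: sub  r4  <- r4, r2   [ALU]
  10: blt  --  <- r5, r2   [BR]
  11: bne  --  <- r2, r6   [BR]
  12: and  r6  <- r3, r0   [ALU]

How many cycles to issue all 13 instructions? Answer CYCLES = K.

CYCLES = 8

[0] i0  or.ALU  -- RAW r5
[1] i1&i2  sll.ALU ld.MEM  -- 2-wide
[2] i3&i4  or.ALU st.MEM  -- 2-wide
[3] i5  add.ALU  -- RAW r5
[4] i6&i7  st.MEM add.ALU  -- 2-wide
[5] i8&i9  sub.ALU sub.ALU  -- 2-wide
[6] i10  blt.BR  -- no-port BR/BR
[7] i11&i12  bne.BR and.ALU  -- 2-wide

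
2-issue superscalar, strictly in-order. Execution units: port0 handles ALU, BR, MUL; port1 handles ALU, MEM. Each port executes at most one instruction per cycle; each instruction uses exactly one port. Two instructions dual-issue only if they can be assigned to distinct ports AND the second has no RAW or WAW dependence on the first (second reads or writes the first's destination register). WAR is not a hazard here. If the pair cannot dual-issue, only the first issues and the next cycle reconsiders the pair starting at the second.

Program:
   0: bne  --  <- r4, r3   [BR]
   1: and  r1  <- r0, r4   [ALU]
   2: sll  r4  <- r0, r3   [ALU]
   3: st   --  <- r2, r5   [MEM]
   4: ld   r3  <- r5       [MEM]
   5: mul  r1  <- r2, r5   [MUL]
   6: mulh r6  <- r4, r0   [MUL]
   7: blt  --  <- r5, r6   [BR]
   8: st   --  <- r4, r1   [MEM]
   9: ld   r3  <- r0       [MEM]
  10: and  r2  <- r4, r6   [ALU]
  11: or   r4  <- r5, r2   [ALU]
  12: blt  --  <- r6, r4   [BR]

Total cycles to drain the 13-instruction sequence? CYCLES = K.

CYCLES = 8

  cy0 -> i0&i1 (bne.BR+and.ALU) dual
  cy1 -> i2&i3 (sll.ALU+st.MEM) dual
  cy2 -> i4&i5 (ld.MEM+mul.MUL) dual
  cy3 -> i6 (mulh.MUL) no-port MUL/BR
  cy4 -> i7&i8 (blt.BR+st.MEM) dual
  cy5 -> i9&i10 (ld.MEM+and.ALU) dual
  cy6 -> i11 (or.ALU) RAW r4
  cy7 -> i12 (blt.BR) tail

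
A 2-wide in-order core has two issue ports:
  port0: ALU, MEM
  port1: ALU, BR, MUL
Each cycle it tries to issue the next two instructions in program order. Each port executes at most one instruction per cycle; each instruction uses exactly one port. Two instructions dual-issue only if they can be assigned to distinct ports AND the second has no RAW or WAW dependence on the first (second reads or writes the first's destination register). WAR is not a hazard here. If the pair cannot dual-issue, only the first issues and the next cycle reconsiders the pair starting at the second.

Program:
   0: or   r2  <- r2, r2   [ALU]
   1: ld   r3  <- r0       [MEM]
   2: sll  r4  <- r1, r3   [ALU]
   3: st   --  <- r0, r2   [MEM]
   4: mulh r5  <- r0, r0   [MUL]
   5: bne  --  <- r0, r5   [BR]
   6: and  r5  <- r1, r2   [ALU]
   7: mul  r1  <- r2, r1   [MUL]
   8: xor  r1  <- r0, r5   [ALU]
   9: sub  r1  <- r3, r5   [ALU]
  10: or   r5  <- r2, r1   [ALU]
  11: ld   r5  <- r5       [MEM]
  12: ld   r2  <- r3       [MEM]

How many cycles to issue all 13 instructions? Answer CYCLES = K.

[0] i0,i1  or ld  -- pair
[1] i2,i3  sll st  -- pair
[2] i4  mulh  -- no-port MUL/BR
[3] i5,i6  bne and  -- pair
[4] i7  mul  -- WAW r1
[5] i8  xor  -- WAW r1
[6] i9  sub  -- RAW r1
[7] i10  or  -- RAW+WAW r5
[8] i11  ld  -- no-port MEM/MEM
[9] i12  ld  -- tail

CYCLES = 10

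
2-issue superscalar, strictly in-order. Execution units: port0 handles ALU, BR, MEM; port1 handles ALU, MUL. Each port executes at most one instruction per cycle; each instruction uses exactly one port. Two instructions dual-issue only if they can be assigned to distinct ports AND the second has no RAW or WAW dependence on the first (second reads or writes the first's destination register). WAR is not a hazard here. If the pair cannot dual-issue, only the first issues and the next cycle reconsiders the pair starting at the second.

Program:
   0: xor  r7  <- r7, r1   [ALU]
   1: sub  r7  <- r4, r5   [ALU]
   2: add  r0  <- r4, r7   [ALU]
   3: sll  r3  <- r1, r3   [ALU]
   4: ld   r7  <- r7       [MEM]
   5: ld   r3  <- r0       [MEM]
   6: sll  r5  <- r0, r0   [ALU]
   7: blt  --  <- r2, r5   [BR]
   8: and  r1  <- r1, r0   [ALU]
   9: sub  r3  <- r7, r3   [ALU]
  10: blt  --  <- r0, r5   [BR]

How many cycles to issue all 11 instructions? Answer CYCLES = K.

CYCLES = 7

[0] i0  xor.ALU  -- WAW r7
[1] i1  sub.ALU  -- RAW r7
[2] i2&i3  add.ALU;sll.ALU  -- 2-wide
[3] i4  ld.MEM  -- no-port MEM/MEM
[4] i5&i6  ld.MEM;sll.ALU  -- 2-wide
[5] i7&i8  blt.BR;and.ALU  -- 2-wide
[6] i9&i10  sub.ALU;blt.BR  -- 2-wide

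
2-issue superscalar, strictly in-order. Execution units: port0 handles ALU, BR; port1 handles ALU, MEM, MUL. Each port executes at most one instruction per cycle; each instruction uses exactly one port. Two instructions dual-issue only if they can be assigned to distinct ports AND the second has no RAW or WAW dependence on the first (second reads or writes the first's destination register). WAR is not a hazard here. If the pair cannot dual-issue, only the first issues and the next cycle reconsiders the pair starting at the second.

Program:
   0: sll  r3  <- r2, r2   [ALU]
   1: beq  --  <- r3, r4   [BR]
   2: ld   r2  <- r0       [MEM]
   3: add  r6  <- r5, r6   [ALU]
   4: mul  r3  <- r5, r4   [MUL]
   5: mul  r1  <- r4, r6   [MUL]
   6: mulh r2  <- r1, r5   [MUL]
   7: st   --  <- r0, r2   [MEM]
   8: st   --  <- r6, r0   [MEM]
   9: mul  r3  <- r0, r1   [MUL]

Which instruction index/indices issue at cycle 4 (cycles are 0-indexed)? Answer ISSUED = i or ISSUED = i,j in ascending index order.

#0 head=0: sll.ALU i0 RAW r3
#1 head=1: beq.BR/ld.MEM i1,i2 pair
#2 head=3: add.ALU/mul.MUL i3,i4 pair
#3 head=5: mul.MUL i5 no-port MUL/MUL
#4 head=6: mulh.MUL i6 no-port MUL/MEM
#5 head=7: st.MEM i7 no-port MEM/MEM
#6 head=8: st.MEM i8 no-port MEM/MUL
#7 head=9: mul.MUL i9 tail

ISSUED = 6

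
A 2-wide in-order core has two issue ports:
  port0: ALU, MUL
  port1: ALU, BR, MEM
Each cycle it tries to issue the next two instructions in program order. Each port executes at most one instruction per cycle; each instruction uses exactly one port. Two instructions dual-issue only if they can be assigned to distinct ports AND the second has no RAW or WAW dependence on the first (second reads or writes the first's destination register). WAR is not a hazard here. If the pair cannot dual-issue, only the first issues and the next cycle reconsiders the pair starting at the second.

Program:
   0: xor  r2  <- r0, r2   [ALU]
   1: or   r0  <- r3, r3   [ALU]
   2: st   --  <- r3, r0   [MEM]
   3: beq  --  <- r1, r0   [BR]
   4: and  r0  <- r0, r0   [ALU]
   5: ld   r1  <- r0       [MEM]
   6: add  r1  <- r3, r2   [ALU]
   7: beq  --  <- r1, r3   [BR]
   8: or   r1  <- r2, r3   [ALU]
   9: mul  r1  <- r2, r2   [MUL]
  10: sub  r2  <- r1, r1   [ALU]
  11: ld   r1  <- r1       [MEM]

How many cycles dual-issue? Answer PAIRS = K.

PAIRS = 4

  cy0 -> i0&i1 (xor.ALU/or.ALU) 2-wide
  cy1 -> i2 (st.MEM) no-port MEM/BR
  cy2 -> i3&i4 (beq.BR/and.ALU) 2-wide
  cy3 -> i5 (ld.MEM) WAW r1
  cy4 -> i6 (add.ALU) RAW r1
  cy5 -> i7&i8 (beq.BR/or.ALU) 2-wide
  cy6 -> i9 (mul.MUL) RAW r1
  cy7 -> i10&i11 (sub.ALU/ld.MEM) 2-wide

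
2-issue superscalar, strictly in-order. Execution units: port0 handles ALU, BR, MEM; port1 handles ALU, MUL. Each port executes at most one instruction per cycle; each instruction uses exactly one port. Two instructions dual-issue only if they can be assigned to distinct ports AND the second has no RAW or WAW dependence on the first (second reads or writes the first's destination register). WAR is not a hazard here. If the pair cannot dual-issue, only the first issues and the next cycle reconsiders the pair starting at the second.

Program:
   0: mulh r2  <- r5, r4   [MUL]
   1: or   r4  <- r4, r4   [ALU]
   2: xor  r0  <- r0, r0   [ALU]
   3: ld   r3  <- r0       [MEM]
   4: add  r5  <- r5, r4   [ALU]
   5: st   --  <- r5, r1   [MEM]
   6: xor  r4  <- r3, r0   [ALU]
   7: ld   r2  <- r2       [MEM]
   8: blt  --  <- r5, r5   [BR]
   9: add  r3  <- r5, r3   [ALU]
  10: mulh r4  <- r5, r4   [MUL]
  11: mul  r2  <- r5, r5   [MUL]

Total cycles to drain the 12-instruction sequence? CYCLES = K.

CYCLES = 8

0. mulh.MUL;or.ALU @i0,i1  | dual
1. xor.ALU @i2  | RAW r0
2. ld.MEM;add.ALU @i3,i4  | dual
3. st.MEM;xor.ALU @i5,i6  | dual
4. ld.MEM @i7  | no-port MEM/BR
5. blt.BR;add.ALU @i8,i9  | dual
6. mulh.MUL @i10  | no-port MUL/MUL
7. mul.MUL @i11  | tail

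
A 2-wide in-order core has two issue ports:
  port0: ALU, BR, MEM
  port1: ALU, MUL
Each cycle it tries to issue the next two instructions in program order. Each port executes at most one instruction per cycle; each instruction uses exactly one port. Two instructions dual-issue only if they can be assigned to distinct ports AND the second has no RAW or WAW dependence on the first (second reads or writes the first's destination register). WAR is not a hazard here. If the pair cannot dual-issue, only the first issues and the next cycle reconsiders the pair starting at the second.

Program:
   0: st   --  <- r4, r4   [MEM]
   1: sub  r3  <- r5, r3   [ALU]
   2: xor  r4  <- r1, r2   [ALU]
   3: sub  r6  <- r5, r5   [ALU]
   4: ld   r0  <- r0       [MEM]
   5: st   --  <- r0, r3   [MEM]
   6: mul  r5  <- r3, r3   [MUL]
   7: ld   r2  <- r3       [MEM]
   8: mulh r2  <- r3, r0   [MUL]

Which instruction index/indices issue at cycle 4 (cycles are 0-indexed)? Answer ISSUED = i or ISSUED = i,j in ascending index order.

0. st.MEM/sub.ALU @i0&i1  | pair
1. xor.ALU/sub.ALU @i2&i3  | pair
2. ld.MEM @i4  | no-port MEM/MEM
3. st.MEM/mul.MUL @i5&i6  | pair
4. ld.MEM @i7  | WAW r2
5. mulh.MUL @i8  | tail

ISSUED = 7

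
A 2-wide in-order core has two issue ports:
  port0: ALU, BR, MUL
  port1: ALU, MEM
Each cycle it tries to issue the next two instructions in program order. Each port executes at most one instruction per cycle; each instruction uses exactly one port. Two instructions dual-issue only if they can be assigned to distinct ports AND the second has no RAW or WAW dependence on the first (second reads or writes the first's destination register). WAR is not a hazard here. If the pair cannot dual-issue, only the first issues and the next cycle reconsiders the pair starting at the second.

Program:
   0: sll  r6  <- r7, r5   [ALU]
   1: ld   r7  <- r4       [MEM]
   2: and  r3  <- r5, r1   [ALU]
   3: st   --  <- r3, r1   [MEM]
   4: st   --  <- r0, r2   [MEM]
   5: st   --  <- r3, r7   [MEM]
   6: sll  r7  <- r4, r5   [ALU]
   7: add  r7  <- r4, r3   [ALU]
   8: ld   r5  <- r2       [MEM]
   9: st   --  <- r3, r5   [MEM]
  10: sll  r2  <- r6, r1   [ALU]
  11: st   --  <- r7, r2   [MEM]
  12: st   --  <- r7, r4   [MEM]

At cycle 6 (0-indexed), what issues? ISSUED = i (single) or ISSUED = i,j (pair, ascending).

ISSUED = 9,10

t=0 i0+i1:sll;ld ; pair
t=1 i2:and ; RAW r3
t=2 i3:st ; no-port MEM/MEM
t=3 i4:st ; no-port MEM/MEM
t=4 i5+i6:st;sll ; pair
t=5 i7+i8:add;ld ; pair
t=6 i9+i10:st;sll ; pair
t=7 i11:st ; no-port MEM/MEM
t=8 i12:st ; tail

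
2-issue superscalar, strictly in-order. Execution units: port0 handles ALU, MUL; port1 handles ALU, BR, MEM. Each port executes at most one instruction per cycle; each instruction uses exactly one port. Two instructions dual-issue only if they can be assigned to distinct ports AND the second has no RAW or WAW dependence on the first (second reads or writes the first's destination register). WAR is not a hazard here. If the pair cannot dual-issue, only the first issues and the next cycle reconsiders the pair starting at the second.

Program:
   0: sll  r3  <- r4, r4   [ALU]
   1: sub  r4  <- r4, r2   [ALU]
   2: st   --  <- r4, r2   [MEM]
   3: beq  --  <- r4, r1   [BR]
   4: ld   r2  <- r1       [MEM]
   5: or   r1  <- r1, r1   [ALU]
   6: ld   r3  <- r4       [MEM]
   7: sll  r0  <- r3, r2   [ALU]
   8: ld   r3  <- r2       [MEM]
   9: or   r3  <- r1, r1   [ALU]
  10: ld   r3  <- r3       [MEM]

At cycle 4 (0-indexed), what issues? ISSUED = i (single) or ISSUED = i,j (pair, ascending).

ISSUED = 6

c0: i0+i1 sll.ALU sub.ALU  dual
c1: i2 st.MEM  no-port MEM/BR
c2: i3 beq.BR  no-port BR/MEM
c3: i4+i5 ld.MEM or.ALU  dual
c4: i6 ld.MEM  RAW r3
c5: i7+i8 sll.ALU ld.MEM  dual
c6: i9 or.ALU  RAW+WAW r3
c7: i10 ld.MEM  tail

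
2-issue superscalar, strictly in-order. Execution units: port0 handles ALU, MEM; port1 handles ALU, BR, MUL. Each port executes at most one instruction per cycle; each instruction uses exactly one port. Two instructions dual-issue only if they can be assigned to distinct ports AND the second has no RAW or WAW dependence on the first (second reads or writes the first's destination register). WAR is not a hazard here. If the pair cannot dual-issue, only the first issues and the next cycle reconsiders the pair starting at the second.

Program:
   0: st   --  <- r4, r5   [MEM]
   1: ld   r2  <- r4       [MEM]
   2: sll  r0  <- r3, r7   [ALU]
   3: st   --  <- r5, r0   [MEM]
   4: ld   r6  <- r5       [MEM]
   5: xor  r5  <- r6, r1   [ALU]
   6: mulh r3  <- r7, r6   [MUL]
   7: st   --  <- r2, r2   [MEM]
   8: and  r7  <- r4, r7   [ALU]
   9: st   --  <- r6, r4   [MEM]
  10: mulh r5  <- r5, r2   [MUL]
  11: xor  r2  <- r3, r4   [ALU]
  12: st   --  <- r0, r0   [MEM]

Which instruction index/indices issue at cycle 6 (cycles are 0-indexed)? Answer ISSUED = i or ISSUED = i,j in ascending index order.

ISSUED = 9,10

c0: i0 st.MEM  no-port MEM/MEM
c1: i1/i2 ld.MEM/sll.ALU  pair
c2: i3 st.MEM  no-port MEM/MEM
c3: i4 ld.MEM  RAW r6
c4: i5/i6 xor.ALU/mulh.MUL  pair
c5: i7/i8 st.MEM/and.ALU  pair
c6: i9/i10 st.MEM/mulh.MUL  pair
c7: i11/i12 xor.ALU/st.MEM  pair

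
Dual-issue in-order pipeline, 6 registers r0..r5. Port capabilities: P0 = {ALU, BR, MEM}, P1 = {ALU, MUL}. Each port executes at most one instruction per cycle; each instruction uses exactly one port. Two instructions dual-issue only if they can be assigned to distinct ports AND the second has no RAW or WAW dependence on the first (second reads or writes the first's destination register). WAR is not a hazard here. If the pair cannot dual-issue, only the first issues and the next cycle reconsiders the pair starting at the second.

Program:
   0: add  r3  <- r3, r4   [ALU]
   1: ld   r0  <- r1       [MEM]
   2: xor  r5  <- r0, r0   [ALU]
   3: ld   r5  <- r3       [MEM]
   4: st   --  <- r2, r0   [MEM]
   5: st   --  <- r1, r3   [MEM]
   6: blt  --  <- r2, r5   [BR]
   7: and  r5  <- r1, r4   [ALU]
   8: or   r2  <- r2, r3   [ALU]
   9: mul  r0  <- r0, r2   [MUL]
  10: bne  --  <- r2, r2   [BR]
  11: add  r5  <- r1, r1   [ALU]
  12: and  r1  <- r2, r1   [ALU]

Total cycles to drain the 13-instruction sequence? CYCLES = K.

t=0 i0/i1:add.ALU;ld.MEM ; 2-wide
t=1 i2:xor.ALU ; WAW r5
t=2 i3:ld.MEM ; no-port MEM/MEM
t=3 i4:st.MEM ; no-port MEM/MEM
t=4 i5:st.MEM ; no-port MEM/BR
t=5 i6/i7:blt.BR;and.ALU ; 2-wide
t=6 i8:or.ALU ; RAW r2
t=7 i9/i10:mul.MUL;bne.BR ; 2-wide
t=8 i11/i12:add.ALU;and.ALU ; 2-wide

CYCLES = 9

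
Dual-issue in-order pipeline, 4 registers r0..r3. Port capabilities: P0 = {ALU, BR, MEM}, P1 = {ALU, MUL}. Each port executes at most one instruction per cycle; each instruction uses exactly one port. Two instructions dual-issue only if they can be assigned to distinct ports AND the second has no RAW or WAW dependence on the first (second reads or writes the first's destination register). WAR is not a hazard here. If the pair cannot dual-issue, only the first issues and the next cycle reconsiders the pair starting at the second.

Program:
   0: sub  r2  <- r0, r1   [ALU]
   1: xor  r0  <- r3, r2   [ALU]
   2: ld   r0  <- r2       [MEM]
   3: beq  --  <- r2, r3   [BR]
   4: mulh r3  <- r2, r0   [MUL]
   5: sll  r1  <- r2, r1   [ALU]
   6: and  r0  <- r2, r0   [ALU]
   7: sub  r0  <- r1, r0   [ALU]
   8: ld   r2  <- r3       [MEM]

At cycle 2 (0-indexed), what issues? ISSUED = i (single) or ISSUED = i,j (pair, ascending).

ISSUED = 2

t=0 i0:sub.ALU ; RAW r2
t=1 i1:xor.ALU ; WAW r0
t=2 i2:ld.MEM ; no-port MEM/BR
t=3 i3+i4:beq.BR/mulh.MUL ; 2-wide
t=4 i5+i6:sll.ALU/and.ALU ; 2-wide
t=5 i7+i8:sub.ALU/ld.MEM ; 2-wide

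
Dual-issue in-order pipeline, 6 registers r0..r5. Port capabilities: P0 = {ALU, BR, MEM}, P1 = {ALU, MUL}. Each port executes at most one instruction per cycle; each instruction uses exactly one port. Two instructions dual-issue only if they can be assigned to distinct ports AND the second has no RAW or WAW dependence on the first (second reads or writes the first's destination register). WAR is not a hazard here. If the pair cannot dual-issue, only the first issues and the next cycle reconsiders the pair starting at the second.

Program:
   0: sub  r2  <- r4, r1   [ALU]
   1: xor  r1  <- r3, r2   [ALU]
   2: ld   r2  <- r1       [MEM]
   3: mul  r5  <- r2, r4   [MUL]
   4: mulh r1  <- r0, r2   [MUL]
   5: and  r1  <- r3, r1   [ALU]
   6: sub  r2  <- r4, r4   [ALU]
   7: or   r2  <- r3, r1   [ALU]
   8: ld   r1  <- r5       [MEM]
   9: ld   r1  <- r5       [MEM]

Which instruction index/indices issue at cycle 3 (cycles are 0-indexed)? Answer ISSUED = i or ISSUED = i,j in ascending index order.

ISSUED = 3

0. sub @i0  | RAW r2
1. xor @i1  | RAW r1
2. ld @i2  | RAW r2
3. mul @i3  | no-port MUL/MUL
4. mulh @i4  | RAW+WAW r1
5. and/sub @i5&i6  | 2-wide
6. or/ld @i7&i8  | 2-wide
7. ld @i9  | tail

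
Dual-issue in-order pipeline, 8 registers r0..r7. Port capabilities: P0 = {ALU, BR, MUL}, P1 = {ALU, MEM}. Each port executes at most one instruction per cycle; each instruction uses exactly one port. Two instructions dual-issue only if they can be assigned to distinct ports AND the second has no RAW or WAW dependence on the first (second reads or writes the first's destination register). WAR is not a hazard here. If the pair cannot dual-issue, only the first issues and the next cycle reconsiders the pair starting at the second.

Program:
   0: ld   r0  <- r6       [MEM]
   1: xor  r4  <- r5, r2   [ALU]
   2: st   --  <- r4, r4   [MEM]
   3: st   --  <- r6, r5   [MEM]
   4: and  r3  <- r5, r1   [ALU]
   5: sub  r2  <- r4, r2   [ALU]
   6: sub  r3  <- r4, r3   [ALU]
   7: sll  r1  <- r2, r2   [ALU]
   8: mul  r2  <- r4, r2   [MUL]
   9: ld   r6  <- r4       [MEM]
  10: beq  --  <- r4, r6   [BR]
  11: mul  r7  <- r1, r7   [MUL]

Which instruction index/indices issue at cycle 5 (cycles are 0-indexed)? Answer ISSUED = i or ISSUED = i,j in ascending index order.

t=0 i0,i1:ld+xor ; dual
t=1 i2:st ; no-port MEM/MEM
t=2 i3,i4:st+and ; dual
t=3 i5,i6:sub+sub ; dual
t=4 i7,i8:sll+mul ; dual
t=5 i9:ld ; RAW r6
t=6 i10:beq ; no-port BR/MUL
t=7 i11:mul ; tail

ISSUED = 9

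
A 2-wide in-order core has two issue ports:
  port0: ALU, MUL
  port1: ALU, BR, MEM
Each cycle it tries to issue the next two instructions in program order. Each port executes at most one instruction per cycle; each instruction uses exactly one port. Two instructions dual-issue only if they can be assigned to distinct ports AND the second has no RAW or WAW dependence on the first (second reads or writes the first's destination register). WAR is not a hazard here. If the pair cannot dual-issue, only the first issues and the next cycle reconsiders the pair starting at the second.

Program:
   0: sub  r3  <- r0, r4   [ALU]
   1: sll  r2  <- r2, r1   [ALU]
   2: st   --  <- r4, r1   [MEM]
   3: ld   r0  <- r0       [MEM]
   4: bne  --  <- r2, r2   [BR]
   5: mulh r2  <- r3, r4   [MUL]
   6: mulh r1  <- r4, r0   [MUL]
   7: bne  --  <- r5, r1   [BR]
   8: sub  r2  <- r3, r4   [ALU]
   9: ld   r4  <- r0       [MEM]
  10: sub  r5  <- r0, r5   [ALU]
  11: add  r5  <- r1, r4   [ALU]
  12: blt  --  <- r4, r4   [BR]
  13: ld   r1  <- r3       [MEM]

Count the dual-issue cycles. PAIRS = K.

t=0 i0&i1:sub.ALU;sll.ALU ; pair
t=1 i2:st.MEM ; no-port MEM/MEM
t=2 i3:ld.MEM ; no-port MEM/BR
t=3 i4&i5:bne.BR;mulh.MUL ; pair
t=4 i6:mulh.MUL ; RAW r1
t=5 i7&i8:bne.BR;sub.ALU ; pair
t=6 i9&i10:ld.MEM;sub.ALU ; pair
t=7 i11&i12:add.ALU;blt.BR ; pair
t=8 i13:ld.MEM ; tail

PAIRS = 5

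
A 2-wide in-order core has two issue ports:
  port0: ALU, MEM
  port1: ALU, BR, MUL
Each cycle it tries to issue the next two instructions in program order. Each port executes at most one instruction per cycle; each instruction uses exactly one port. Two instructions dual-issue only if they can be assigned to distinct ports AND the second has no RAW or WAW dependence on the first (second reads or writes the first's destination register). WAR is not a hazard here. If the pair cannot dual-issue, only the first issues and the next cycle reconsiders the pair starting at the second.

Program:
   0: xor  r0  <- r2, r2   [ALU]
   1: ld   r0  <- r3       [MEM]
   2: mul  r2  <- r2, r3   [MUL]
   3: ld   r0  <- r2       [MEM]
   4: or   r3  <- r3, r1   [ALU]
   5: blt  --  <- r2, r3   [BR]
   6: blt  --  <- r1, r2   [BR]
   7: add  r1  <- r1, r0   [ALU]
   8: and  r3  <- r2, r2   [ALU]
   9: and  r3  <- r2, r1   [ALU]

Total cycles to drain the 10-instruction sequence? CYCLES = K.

CYCLES = 7

c0: i0 xor.ALU  WAW r0
c1: i1+i2 ld.MEM+mul.MUL  2-wide
c2: i3+i4 ld.MEM+or.ALU  2-wide
c3: i5 blt.BR  no-port BR/BR
c4: i6+i7 blt.BR+add.ALU  2-wide
c5: i8 and.ALU  WAW r3
c6: i9 and.ALU  tail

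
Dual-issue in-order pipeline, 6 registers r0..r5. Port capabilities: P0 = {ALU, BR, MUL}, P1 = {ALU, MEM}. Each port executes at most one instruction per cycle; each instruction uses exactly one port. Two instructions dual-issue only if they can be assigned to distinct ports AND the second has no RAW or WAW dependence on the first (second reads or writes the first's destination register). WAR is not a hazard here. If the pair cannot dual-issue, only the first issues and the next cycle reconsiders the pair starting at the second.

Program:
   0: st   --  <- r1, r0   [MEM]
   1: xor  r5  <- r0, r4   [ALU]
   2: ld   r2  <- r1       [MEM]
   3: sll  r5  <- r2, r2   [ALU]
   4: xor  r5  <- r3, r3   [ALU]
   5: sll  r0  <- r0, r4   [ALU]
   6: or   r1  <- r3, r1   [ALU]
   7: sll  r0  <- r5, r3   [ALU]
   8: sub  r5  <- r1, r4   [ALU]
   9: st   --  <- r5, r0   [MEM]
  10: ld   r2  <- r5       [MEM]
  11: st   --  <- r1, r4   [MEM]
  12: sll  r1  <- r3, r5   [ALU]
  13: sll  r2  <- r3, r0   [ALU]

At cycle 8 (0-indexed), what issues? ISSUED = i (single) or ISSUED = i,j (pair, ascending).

ISSUED = 11,12

0. st.MEM/xor.ALU @i0/i1  | dual
1. ld.MEM @i2  | RAW r2
2. sll.ALU @i3  | WAW r5
3. xor.ALU/sll.ALU @i4/i5  | dual
4. or.ALU/sll.ALU @i6/i7  | dual
5. sub.ALU @i8  | RAW r5
6. st.MEM @i9  | no-port MEM/MEM
7. ld.MEM @i10  | no-port MEM/MEM
8. st.MEM/sll.ALU @i11/i12  | dual
9. sll.ALU @i13  | tail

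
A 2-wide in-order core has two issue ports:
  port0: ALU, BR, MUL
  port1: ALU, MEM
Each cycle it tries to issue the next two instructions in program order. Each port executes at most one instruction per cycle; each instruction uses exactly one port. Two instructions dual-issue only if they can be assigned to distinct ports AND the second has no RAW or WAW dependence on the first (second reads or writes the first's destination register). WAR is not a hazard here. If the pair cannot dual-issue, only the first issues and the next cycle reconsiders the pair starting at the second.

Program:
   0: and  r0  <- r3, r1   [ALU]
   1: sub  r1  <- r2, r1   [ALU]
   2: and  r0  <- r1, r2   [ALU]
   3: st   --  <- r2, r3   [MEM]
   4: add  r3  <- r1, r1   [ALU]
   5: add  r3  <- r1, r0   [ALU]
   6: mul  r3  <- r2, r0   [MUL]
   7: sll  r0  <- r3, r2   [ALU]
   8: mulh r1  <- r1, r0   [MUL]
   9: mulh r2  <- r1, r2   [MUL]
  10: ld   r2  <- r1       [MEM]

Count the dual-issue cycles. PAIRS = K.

c0: i0,i1 and.ALU sub.ALU  pair
c1: i2,i3 and.ALU st.MEM  pair
c2: i4 add.ALU  WAW r3
c3: i5 add.ALU  WAW r3
c4: i6 mul.MUL  RAW r3
c5: i7 sll.ALU  RAW r0
c6: i8 mulh.MUL  no-port MUL/MUL
c7: i9 mulh.MUL  WAW r2
c8: i10 ld.MEM  tail

PAIRS = 2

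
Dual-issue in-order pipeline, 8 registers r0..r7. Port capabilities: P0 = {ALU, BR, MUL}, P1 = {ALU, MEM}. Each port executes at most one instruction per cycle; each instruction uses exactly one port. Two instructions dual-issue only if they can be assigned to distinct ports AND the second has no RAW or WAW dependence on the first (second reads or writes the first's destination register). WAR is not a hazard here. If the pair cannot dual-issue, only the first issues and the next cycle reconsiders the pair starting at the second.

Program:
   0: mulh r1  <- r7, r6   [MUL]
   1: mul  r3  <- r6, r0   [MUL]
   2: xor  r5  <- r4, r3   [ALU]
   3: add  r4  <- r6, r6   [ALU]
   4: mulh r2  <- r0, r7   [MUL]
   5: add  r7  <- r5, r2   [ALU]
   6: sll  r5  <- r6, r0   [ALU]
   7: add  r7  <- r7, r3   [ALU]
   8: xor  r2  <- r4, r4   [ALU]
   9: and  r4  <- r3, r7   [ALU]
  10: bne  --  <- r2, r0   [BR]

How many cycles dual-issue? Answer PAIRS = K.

PAIRS = 4

c0: i0 mulh  no-port MUL/MUL
c1: i1 mul  RAW r3
c2: i2,i3 xor;add  dual
c3: i4 mulh  RAW r2
c4: i5,i6 add;sll  dual
c5: i7,i8 add;xor  dual
c6: i9,i10 and;bne  dual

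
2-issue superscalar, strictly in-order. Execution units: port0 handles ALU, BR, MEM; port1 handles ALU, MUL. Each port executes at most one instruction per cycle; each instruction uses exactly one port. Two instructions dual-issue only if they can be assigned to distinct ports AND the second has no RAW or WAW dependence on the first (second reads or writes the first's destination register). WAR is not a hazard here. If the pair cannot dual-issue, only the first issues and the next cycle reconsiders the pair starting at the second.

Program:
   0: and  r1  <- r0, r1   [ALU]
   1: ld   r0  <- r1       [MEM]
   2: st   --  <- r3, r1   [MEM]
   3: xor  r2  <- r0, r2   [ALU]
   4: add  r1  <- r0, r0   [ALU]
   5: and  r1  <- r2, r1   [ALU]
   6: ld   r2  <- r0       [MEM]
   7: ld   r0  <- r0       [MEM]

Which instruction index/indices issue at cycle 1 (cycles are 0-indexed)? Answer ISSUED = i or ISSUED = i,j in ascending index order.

[0] i0  and.ALU  -- RAW r1
[1] i1  ld.MEM  -- no-port MEM/MEM
[2] i2&i3  st.MEM+xor.ALU  -- pair
[3] i4  add.ALU  -- RAW+WAW r1
[4] i5&i6  and.ALU+ld.MEM  -- pair
[5] i7  ld.MEM  -- tail

ISSUED = 1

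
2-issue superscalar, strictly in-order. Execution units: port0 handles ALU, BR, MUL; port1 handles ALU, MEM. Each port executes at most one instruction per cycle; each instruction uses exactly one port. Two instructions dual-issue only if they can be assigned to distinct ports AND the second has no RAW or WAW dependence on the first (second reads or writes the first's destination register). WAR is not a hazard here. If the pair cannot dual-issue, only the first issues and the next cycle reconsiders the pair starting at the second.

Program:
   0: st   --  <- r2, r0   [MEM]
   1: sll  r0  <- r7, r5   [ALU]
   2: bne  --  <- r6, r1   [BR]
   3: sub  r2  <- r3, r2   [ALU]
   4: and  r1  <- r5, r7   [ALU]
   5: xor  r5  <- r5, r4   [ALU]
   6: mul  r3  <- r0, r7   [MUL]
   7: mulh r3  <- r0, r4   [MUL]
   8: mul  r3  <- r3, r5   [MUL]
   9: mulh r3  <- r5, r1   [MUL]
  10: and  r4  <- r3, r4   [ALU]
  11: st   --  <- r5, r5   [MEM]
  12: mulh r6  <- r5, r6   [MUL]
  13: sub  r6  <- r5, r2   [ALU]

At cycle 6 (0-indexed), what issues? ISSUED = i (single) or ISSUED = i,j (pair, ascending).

ISSUED = 9

c0: i0/i1 st+sll  dual
c1: i2/i3 bne+sub  dual
c2: i4/i5 and+xor  dual
c3: i6 mul  no-port MUL/MUL
c4: i7 mulh  no-port MUL/MUL
c5: i8 mul  no-port MUL/MUL
c6: i9 mulh  RAW r3
c7: i10/i11 and+st  dual
c8: i12 mulh  WAW r6
c9: i13 sub  tail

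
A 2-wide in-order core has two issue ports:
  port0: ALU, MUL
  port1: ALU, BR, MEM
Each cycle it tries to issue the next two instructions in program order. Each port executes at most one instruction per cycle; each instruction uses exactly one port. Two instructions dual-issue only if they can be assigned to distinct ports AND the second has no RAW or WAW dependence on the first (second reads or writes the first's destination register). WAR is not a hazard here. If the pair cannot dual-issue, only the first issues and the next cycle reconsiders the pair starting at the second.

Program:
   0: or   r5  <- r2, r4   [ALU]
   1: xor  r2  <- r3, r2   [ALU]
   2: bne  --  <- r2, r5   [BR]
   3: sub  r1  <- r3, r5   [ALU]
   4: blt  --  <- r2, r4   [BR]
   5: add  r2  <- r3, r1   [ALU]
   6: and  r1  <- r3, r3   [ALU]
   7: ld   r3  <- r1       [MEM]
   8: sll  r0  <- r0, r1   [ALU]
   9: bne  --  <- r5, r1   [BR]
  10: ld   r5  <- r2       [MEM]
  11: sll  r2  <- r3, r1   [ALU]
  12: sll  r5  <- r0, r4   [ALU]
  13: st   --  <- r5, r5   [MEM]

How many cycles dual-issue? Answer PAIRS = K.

#0 head=0: or+xor i0+i1 dual
#1 head=2: bne+sub i2+i3 dual
#2 head=4: blt+add i4+i5 dual
#3 head=6: and i6 RAW r1
#4 head=7: ld+sll i7+i8 dual
#5 head=9: bne i9 no-port BR/MEM
#6 head=10: ld+sll i10+i11 dual
#7 head=12: sll i12 RAW r5
#8 head=13: st i13 tail

PAIRS = 5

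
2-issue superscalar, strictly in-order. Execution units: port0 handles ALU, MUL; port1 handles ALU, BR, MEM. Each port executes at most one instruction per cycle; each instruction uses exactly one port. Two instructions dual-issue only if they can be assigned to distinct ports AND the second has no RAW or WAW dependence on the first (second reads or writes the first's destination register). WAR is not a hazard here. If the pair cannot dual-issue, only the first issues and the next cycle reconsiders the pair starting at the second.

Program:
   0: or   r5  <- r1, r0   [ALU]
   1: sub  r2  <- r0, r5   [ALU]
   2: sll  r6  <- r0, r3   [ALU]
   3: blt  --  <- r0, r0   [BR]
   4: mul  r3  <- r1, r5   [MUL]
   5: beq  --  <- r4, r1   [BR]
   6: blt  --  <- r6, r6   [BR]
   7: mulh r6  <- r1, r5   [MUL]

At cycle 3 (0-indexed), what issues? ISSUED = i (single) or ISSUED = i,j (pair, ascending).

0. or @i0  | RAW r5
1. sub+sll @i1+i2  | pair
2. blt+mul @i3+i4  | pair
3. beq @i5  | no-port BR/BR
4. blt+mulh @i6+i7  | pair

ISSUED = 5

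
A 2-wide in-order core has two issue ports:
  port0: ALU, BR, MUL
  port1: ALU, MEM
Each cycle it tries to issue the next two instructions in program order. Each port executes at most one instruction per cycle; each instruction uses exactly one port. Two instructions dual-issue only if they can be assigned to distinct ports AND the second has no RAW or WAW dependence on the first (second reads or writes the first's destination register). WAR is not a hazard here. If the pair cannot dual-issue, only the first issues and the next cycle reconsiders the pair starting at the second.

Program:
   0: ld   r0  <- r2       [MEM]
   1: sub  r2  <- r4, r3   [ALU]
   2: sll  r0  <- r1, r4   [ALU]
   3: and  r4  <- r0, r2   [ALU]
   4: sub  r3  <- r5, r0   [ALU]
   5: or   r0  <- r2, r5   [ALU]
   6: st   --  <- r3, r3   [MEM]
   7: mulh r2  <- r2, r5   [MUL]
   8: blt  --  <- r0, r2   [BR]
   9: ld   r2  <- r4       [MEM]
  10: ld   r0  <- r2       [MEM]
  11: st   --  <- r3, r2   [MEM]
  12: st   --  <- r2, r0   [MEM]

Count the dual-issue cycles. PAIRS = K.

c0: i0&i1 ld;sub  pair
c1: i2 sll  RAW r0
c2: i3&i4 and;sub  pair
c3: i5&i6 or;st  pair
c4: i7 mulh  no-port MUL/BR
c5: i8&i9 blt;ld  pair
c6: i10 ld  no-port MEM/MEM
c7: i11 st  no-port MEM/MEM
c8: i12 st  tail

PAIRS = 4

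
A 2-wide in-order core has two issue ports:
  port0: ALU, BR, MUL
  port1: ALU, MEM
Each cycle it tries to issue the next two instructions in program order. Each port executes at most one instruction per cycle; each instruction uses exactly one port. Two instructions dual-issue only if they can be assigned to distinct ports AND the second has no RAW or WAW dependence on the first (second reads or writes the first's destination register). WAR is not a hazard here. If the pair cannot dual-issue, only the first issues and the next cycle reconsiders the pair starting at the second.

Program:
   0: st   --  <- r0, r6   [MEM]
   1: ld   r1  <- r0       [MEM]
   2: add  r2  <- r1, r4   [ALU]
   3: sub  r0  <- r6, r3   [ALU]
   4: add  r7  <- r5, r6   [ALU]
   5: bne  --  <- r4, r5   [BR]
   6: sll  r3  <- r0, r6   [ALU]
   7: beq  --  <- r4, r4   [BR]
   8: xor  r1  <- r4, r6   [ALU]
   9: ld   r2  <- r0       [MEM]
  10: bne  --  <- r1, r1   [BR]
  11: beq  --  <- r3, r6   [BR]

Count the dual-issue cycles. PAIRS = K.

PAIRS = 4

[0] i0  st.MEM  -- no-port MEM/MEM
[1] i1  ld.MEM  -- RAW r1
[2] i2+i3  add.ALU sub.ALU  -- dual
[3] i4+i5  add.ALU bne.BR  -- dual
[4] i6+i7  sll.ALU beq.BR  -- dual
[5] i8+i9  xor.ALU ld.MEM  -- dual
[6] i10  bne.BR  -- no-port BR/BR
[7] i11  beq.BR  -- tail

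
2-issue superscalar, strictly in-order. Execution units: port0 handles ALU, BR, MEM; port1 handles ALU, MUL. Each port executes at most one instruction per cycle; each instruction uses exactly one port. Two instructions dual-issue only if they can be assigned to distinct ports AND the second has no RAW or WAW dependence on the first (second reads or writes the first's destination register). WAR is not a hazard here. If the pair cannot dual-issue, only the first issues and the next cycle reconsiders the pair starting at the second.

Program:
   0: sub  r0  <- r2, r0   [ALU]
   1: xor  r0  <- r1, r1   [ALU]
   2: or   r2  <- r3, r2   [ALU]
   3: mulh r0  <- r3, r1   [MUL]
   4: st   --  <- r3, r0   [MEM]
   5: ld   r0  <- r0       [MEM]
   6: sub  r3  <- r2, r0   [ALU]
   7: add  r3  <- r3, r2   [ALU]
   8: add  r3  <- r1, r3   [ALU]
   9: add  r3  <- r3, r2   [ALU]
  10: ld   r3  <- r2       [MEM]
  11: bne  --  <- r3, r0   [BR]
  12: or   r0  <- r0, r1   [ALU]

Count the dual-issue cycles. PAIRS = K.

0. sub @i0  | WAW r0
1. xor or @i1,i2  | 2-wide
2. mulh @i3  | RAW r0
3. st @i4  | no-port MEM/MEM
4. ld @i5  | RAW r0
5. sub @i6  | RAW+WAW r3
6. add @i7  | RAW+WAW r3
7. add @i8  | RAW+WAW r3
8. add @i9  | WAW r3
9. ld @i10  | no-port MEM/BR
10. bne or @i11,i12  | 2-wide

PAIRS = 2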